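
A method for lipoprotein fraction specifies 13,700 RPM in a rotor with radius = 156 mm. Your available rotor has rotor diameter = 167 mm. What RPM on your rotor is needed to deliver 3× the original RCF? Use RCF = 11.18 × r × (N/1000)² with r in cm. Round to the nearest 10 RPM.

Original rotor: r = 156 mm = 15.6 cm
RCF_original = 11.18 × 15.6 × (13.7)² = 11.18 × 15.6 × 187.69 ≈ 32,734.6 × g
Target RCF = 3 × 32,734.6 ≈ 98,203.8 × g
Your rotor: r = 167 mm / 2 = 83.5 mm = 8.35 cm
98,203.8 = 11.18 × 8.35 × (N/1000)²
(N/1000)² = 98,203.8 / 93.353 = 1051.962
N = 1000 × √1051.962 ≈ 32,434.0

≈ 32430 RPM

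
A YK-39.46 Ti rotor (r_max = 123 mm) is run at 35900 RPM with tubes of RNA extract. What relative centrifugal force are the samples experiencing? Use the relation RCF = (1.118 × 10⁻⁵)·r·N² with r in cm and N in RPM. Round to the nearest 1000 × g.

177000 ×g

r = 123 mm = 12.3 cm
RCF = 1.118 × 10⁻⁵ × r × N²
RCF = 1.118 × 10⁻⁵ × 12.3 × (35900)² = 1.118 × 10⁻⁵ × 12.3 × 1,288,810,000 ≈ 177,229.4 × g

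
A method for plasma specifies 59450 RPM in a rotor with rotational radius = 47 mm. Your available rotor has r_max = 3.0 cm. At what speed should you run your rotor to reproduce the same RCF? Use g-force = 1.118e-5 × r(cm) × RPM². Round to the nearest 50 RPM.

74400 RPM

Original rotor: r = 47 mm = 4.7 cm
RCF = 1.118 × 10⁻⁵ × r × N²
RCF_original = 1.118 × 10⁻⁵ × 4.7 × (59450)² = 1.118 × 10⁻⁵ × 4.7 × 3,534,302,500 ≈ 185,713.5 × g
185,713.5 = 1.118 × 10⁻⁵ × 3 × N²
N² = 185,713.5 / (3.354 × 10⁻⁵) = 5,537,075,134
N ≈ √5,537,075,134 ≈ 74,411.5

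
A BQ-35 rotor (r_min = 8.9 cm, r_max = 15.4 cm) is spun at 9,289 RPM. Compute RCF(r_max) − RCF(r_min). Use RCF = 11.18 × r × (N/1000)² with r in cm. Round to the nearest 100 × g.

≈ 6300 x g

ΔRCF = 11.18 × (r_max − r_min) × (N/1000)² = 11.18 × 6.5 × 86.285521 ≈ 6,270.4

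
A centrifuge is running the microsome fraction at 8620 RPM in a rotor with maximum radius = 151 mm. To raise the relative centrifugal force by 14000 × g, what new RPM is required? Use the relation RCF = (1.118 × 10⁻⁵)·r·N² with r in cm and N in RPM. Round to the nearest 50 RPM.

r = 151 mm = 15.1 cm
Current RCF = 1.118 × 10⁻⁵ × 15.1 × (8620)² = 1.118 × 10⁻⁵ × 15.1 × 74,304,400 ≈ 12,543.9 × g
Target RCF = 12,543.9 + 14,000 = 26,543.9 × g
N² = 26,543.9 / (16.8818 × 10⁻⁵) = 157,233,826
N ≈ √157,233,826 ≈ 12,539.3

≈ 12550 RPM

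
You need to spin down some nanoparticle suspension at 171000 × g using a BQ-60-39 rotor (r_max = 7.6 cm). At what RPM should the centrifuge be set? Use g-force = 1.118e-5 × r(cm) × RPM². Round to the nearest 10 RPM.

N ≈ 44860 RPM

RCF = 1.118 × 10⁻⁵ × r × N²
171,000 = 1.118 × 10⁻⁵ × 7.6 × N²
N² = 171,000 / (8.4968 × 10⁻⁵) = 2,012,522,361
N ≈ √2,012,522,361 ≈ 44,861.1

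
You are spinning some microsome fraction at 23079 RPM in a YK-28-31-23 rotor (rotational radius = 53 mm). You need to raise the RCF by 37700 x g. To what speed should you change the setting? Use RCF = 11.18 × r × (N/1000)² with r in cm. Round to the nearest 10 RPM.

r = 53 mm = 5.3 cm
Current RCF = 11.18 × 5.3 × (23.079)² = 11.18 × 5.3 × 532.640241 ≈ 31,561.1 × g
Target RCF = 31,561.1 + 37,700 = 69,261.1 × g
(N/1000)² = 69,261.1 / 59.254 = 1168.885
N = 1000 × √1168.885 ≈ 34,189.0

34190 RPM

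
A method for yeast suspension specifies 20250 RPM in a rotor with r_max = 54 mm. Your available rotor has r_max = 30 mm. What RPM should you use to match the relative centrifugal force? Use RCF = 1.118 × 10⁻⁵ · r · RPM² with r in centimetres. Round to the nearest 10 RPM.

Original rotor: r = 54 mm = 5.4 cm
RCF_original = 1.118 × 10⁻⁵ × 5.4 × (20250)² = 1.118 × 10⁻⁵ × 5.4 × 410,062,500 ≈ 24,756.3 × g
Your rotor: r = 30 mm = 3.0 cm
24,756.3 = 1.118 × 10⁻⁵ × 3 × N²
N² = 24,756.3 / (3.354 × 10⁻⁵) = 738,112,701
N ≈ √738,112,701 ≈ 27,168.2

27170 RPM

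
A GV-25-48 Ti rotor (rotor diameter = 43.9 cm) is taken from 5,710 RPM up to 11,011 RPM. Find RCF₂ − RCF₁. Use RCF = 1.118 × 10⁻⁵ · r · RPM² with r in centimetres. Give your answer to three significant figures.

r = 43.9 / 2 = 21.95 cm
RCF₁ = 1.118 × 10⁻⁵ × 21.95 × (5710)² = 1.118 × 10⁻⁵ × 21.95 × 32,604,100 ≈ 8,001.1 × g
RCF₂ = 1.118 × 10⁻⁵ × 21.95 × (11011)² = 1.118 × 10⁻⁵ × 21.95 × 121,242,121 ≈ 29,752.9 × g
Increase = 29,752.9 − 8,001.1 = 21,751.8

≈ 21800 g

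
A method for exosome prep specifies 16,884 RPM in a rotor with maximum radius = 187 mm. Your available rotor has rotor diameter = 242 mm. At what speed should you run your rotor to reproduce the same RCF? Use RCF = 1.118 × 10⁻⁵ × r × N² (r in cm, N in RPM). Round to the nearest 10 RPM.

Original rotor: r = 187 mm = 18.7 cm
RCF = 1.118 × 10⁻⁵ × r × N²
RCF_original = 1.118 × 10⁻⁵ × 18.7 × (16884)² = 1.118 × 10⁻⁵ × 18.7 × 285,069,456 ≈ 59,598.3 × g
Your rotor: r = 242 mm / 2 = 121 mm = 12.1 cm
59,598.3 = 1.118 × 10⁻⁵ × 12.1 × N²
N² = 59,598.3 / (13.5278 × 10⁻⁵) = 440,561,658
N ≈ √440,561,658 ≈ 20,989.6

20990 RPM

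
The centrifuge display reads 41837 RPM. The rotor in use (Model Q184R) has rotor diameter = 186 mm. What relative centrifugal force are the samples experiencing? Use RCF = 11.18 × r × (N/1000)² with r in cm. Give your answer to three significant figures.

r = 186 mm / 2 = 93 mm = 9.3 cm
RCF = 11.18 × 9.3 × (41.837)² = 11.18 × 9.3 × 1,750.334569 ≈ 181,989.3 × g

RCF ≈ 182000 x g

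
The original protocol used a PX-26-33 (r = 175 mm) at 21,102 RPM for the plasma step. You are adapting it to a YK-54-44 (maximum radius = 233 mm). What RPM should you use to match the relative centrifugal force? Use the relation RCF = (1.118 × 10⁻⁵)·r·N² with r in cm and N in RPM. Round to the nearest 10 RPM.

18290 RPM

Original rotor: r = 175 mm = 17.5 cm
RCF = 1.118 × 10⁻⁵ × r × N²
RCF_original = 1.118 × 10⁻⁵ × 17.5 × (21102)² = 1.118 × 10⁻⁵ × 17.5 × 445,294,404 ≈ 87,121.9 × g
Your rotor: r = 233 mm = 23.3 cm
87,121.9 = 1.118 × 10⁻⁵ × 23.3 × N²
N² = 87,121.9 / (26.0494 × 10⁻⁵) = 334,448,778
N ≈ √334,448,778 ≈ 18,287.9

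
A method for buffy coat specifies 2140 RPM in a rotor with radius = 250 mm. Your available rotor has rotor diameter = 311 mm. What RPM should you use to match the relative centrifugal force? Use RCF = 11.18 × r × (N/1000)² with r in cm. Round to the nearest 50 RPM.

≈ 2700 RPM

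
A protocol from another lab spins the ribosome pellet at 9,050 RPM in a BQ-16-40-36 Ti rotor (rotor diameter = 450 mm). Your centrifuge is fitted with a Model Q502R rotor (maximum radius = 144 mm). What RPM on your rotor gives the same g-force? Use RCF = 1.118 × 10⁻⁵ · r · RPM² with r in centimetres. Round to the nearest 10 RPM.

Original rotor: r = 450 mm / 2 = 225 mm = 22.5 cm
RCF = 1.118 × 10⁻⁵ × r × N²
RCF_original = 1.118 × 10⁻⁵ × 22.5 × (9050)² = 1.118 × 10⁻⁵ × 22.5 × 81,902,500 ≈ 20,602.6 × g
Your rotor: r = 144 mm = 14.4 cm
20,602.6 = 1.118 × 10⁻⁵ × 14.4 × N²
N² = 20,602.6 / (16.0992 × 10⁻⁵) = 127,972,819
N ≈ √127,972,819 ≈ 11,312.5

≈ 11310 RPM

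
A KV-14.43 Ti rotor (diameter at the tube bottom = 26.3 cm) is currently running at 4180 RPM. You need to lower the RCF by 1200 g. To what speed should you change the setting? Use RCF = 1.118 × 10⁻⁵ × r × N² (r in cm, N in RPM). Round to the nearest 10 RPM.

r = 26.3 / 2 = 13.15 cm
Current RCF = 1.118 × 10⁻⁵ × 13.15 × (4180)² = 1.118 × 10⁻⁵ × 13.15 × 17,472,400 ≈ 2,568.7 × g
Target RCF = 2,568.7 − 1,200 = 1,368.7 × g
N² = 1,368.7 / (14.7017 × 10⁻⁵) = 9,309,808
N ≈ √9,309,808 ≈ 3,051.2

≈ 3050 RPM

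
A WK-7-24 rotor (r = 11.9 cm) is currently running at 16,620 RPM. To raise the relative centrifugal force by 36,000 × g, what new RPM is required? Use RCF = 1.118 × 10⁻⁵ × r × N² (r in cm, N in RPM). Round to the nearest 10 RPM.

N₂ ≈ 23380 RPM

Current RCF = 1.118 × 10⁻⁵ × 11.9 × (16620)² = 1.118 × 10⁻⁵ × 11.9 × 276,224,400 ≈ 36,749.4 × g
Target RCF = 36,749.4 + 36,000 = 72,749.4 × g
N² = 72,749.4 / (13.3042 × 10⁻⁵) = 546,815,291
N ≈ √546,815,291 ≈ 23,384.1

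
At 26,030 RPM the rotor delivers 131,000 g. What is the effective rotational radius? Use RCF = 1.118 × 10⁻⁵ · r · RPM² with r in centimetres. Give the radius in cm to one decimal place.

≈ 17.3 cm

RCF = 1.118 × 10⁻⁵ × r × N²
131000 = 1.118 × 10⁻⁵ × r × (26030)²
r = 131000 / (1.118 × 10⁻⁵ × 677,560,900) = 131000 / 7575.131 ≈ 17.293 cm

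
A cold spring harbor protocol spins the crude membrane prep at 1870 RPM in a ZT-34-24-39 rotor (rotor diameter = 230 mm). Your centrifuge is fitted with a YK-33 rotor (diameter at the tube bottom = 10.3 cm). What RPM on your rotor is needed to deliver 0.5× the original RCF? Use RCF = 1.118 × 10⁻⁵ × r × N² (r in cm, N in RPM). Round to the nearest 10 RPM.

Original rotor: r = 230 mm / 2 = 115 mm = 11.5 cm
RCF_original = 1.118 × 10⁻⁵ × 11.5 × (1870)² = 1.118 × 10⁻⁵ × 11.5 × 3,496,900 ≈ 449.6 × g
Target RCF = 0.5 × 449.6 ≈ 224.8 × g
Your rotor: r = 10.3 / 2 = 5.15 cm
224.8 = 1.118 × 10⁻⁵ × 5.15 × N²
N² = 224.8 / (5.7577 × 10⁻⁵) = 3,904,337
N ≈ √3,904,337 ≈ 1,975.9

1980 RPM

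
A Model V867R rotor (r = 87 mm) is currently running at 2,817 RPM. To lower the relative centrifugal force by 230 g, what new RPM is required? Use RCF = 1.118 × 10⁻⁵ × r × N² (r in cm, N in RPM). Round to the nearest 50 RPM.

≈ 2350 RPM

r = 87 mm = 8.7 cm
Current RCF = 1.118 × 10⁻⁵ × 8.7 × (2817)² = 1.118 × 10⁻⁵ × 8.7 × 7,935,489 ≈ 771.9 × g
Target RCF = 771.9 − 230 = 541.9 × g
N² = 541.9 / (9.7266 × 10⁻⁵) = 5,571,320
N ≈ √5,571,320 ≈ 2,360.4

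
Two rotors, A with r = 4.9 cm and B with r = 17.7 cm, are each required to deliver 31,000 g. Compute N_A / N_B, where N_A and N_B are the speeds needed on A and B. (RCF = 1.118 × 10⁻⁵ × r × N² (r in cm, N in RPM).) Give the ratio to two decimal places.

At fixed RCF, N ∝ 1/√r, so N_A/N_B = √(r_B/r_A) = √(17.7/4.9) = √3.612245 = 1.9006.

1.90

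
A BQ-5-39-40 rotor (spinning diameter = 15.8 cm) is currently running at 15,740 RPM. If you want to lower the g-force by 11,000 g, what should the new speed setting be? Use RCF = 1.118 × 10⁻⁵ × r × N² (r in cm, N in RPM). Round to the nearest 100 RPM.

r = 15.8 / 2 = 7.9 cm
Current RCF = 1.118 × 10⁻⁵ × 7.9 × (15740)² = 1.118 × 10⁻⁵ × 7.9 × 247,747,600 ≈ 21,881.6 × g
Target RCF = 21,881.6 − 11,000 = 10,881.6 × g
N² = 10,881.6 / (8.8322 × 10⁻⁵) = 123,203,732
N ≈ √123,203,732 ≈ 11,099.7

11100 RPM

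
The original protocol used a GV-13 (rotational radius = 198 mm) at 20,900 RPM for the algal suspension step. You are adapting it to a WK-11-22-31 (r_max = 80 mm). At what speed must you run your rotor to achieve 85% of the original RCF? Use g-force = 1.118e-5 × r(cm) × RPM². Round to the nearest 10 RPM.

≈ 30310 RPM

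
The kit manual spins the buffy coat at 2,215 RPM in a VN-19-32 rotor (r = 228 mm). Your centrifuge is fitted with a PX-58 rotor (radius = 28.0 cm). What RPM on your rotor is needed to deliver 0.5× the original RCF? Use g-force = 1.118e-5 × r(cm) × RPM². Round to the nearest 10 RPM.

≈ 1410 RPM

Original rotor: r = 228 mm = 22.8 cm
RCF = 1.118 × 10⁻⁵ × r × N²
RCF_original = 1.118 × 10⁻⁵ × 22.8 × (2215)² = 1.118 × 10⁻⁵ × 22.8 × 4,906,225 ≈ 1,250.6 × g
Target RCF = 0.5 × 1,250.6 ≈ 625.3 × g
625.3 = 1.118 × 10⁻⁵ × 28 × N²
N² = 625.3 / (31.304 × 10⁻⁵) = 1,997,508
N ≈ √1,997,508 ≈ 1,413.3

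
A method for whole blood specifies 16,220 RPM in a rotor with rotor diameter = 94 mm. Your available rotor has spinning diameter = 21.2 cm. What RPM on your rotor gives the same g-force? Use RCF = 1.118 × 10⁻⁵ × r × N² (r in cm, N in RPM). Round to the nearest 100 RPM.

≈ 10800 RPM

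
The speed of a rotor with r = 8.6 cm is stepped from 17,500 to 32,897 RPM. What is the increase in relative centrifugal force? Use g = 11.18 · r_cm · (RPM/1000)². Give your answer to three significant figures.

74600 × g

RCF₁ = 11.18 × 8.6 × (17.5)² = 11.18 × 8.6 × 306.25 ≈ 29,445.3 × g
RCF₂ = 11.18 × 8.6 × (32.897)² = 11.18 × 8.6 × 1,082.212609 ≈ 104,052.6 × g
Increase = 104,052.6 − 29,445.3 = 74,607.3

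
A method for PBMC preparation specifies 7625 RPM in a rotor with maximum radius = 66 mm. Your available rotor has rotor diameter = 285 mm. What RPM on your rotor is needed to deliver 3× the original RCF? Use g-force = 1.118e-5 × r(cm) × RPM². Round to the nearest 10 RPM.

Original rotor: r = 66 mm = 6.6 cm
RCF_original = 1.118 × 10⁻⁵ × 6.6 × (7625)² = 1.118 × 10⁻⁵ × 6.6 × 58,140,625 ≈ 4,290.1 × g
Target RCF = 3 × 4,290.1 ≈ 12,870.3 × g
Your rotor: r = 285 mm / 2 = 142.5 mm = 14.25 cm
12,870.3 = 1.118 × 10⁻⁵ × 14.25 × N²
N² = 12,870.3 / (15.9315 × 10⁻⁵) = 80,785,237
N ≈ √80,785,237 ≈ 8,988.1

≈ 8990 RPM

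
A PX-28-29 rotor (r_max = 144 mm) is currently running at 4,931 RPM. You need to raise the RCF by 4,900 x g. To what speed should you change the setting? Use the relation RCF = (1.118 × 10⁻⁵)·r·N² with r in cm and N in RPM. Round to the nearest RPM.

≈ 7399 RPM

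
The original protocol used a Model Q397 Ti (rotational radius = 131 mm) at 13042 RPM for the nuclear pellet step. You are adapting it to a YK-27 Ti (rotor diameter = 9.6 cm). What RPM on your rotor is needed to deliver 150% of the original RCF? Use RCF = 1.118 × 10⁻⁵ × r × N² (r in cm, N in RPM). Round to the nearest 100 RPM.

≈ 26400 RPM

Original rotor: r = 131 mm = 13.1 cm
RCF = 1.118 × 10⁻⁵ × r × N²
RCF_original = 1.118 × 10⁻⁵ × 13.1 × (13042)² = 1.118 × 10⁻⁵ × 13.1 × 170,093,764 ≈ 24,911.6 × g
Target RCF = 1.5 × 24,911.6 ≈ 37,367.4 × g
Your rotor: r = 9.6 / 2 = 4.8 cm
37,367.4 = 1.118 × 10⁻⁵ × 4.8 × N²
N² = 37,367.4 / (5.3664 × 10⁻⁵) = 696,321,556
N ≈ √696,321,556 ≈ 26,387.9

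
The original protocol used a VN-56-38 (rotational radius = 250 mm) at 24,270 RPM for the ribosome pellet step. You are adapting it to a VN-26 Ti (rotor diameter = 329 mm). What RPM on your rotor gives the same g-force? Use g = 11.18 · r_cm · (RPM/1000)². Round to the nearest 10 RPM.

≈ 29920 RPM

Original rotor: r = 250 mm = 25.0 cm
RCF = 11.18 × r × (N/1000)²
RCF_original = 11.18 × 25 × (24.27)² = 11.18 × 25 × 589.0329 ≈ 164,634.7 × g
Your rotor: r = 329 mm / 2 = 164.5 mm = 16.45 cm
164,634.7 = 11.18 × 16.45 × (N/1000)²
(N/1000)² = 164,634.7 / 183.911 = 895.1868
N = 1000 × √895.1868 ≈ 29,919.7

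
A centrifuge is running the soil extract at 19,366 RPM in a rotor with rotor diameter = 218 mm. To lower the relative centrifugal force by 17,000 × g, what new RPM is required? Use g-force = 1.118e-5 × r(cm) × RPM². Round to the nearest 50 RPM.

r = 218 mm / 2 = 109 mm = 10.9 cm
Current RCF = 1.118 × 10⁻⁵ × 10.9 × (19366)² = 1.118 × 10⁻⁵ × 10.9 × 375,041,956 ≈ 45,703.4 × g
Target RCF = 45,703.4 − 17,000 = 28,703.4 × g
N² = 28,703.4 / (12.1862 × 10⁻⁵) = 235,540,201
N ≈ √235,540,201 ≈ 15,347.3

15350 RPM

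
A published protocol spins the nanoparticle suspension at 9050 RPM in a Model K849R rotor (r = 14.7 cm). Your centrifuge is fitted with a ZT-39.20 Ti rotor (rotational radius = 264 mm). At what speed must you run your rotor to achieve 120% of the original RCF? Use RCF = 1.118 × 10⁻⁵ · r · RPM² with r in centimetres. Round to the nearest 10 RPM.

7400 RPM

RCF = 1.118 × 10⁻⁵ × r × N²
RCF_original = 1.118 × 10⁻⁵ × 14.7 × (9050)² = 1.118 × 10⁻⁵ × 14.7 × 81,902,500 ≈ 13,460.3 × g
Target RCF = 1.2 × 13,460.3 ≈ 16,152.4 × g
Your rotor: r = 264 mm = 26.4 cm
16,152.4 = 1.118 × 10⁻⁵ × 26.4 × N²
N² = 16,152.4 / (29.5152 × 10⁻⁵) = 54,725,701
N ≈ √54,725,701 ≈ 7,397.7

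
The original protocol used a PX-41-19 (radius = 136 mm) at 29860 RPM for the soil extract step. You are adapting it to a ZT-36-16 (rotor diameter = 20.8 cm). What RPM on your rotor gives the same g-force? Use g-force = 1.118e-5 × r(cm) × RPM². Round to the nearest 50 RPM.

Original rotor: r = 136 mm = 13.6 cm
RCF_original = 1.118 × 10⁻⁵ × 13.6 × (29860)² = 1.118 × 10⁻⁵ × 13.6 × 891,619,600 ≈ 135,569 × g
Your rotor: r = 20.8 / 2 = 10.4 cm
135,569 = 1.118 × 10⁻⁵ × 10.4 × N²
N² = 135,569 / (11.6272 × 10⁻⁵) = 1,165,964,291
N ≈ √1,165,964,291 ≈ 34,146.2

34150 RPM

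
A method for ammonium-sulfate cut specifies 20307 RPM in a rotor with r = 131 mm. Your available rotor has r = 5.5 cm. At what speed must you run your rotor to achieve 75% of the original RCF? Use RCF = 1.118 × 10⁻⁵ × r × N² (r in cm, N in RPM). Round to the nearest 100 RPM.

Original rotor: r = 131 mm = 13.1 cm
RCF = 1.118 × 10⁻⁵ × r × N²
RCF_original = 1.118 × 10⁻⁵ × 13.1 × (20307)² = 1.118 × 10⁻⁵ × 13.1 × 412,374,249 ≈ 60,395.5 × g
Target RCF = 0.75 × 60,395.5 ≈ 45,296.6 × g
45,296.6 = 1.118 × 10⁻⁵ × 5.5 × N²
N² = 45,296.6 / (6.149 × 10⁻⁵) = 736,649,862
N ≈ √736,649,862 ≈ 27,141.3

≈ 27100 RPM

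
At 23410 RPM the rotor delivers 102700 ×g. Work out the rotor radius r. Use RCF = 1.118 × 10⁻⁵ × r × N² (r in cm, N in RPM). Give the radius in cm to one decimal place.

102700 = 1.118 × 10⁻⁵ × r × (23410)²
r = 102700 / (1.118 × 10⁻⁵ × 548,028,100) = 102700 / 6126.954 ≈ 16.762 cm

r ≈ 16.8 cm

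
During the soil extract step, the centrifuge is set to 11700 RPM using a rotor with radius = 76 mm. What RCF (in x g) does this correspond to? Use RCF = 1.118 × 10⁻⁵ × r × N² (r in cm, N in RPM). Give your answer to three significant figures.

11600 x g

r = 76 mm = 7.6 cm
RCF = 1.118 × 10⁻⁵ × r × N²
RCF = 1.118 × 10⁻⁵ × 7.6 × (11700)² = 1.118 × 10⁻⁵ × 7.6 × 136,890,000 ≈ 11,631.3 × g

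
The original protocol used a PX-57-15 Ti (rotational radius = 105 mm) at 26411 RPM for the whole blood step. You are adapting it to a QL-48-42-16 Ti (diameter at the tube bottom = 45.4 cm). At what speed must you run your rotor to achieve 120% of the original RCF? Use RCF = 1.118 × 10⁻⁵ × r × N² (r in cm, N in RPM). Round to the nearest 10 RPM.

Original rotor: r = 105 mm = 10.5 cm
RCF_original = 1.118 × 10⁻⁵ × 10.5 × (26411)² = 1.118 × 10⁻⁵ × 10.5 × 697,540,921 ≈ 81,884.3 × g
Target RCF = 1.2 × 81,884.3 ≈ 98,261.2 × g
Your rotor: r = 45.4 / 2 = 22.7 cm
98,261.2 = 1.118 × 10⁻⁵ × 22.7 × N²
N² = 98,261.2 / (25.3786 × 10⁻⁵) = 387,181,326
N ≈ √387,181,326 ≈ 19,676.9

≈ 19680 RPM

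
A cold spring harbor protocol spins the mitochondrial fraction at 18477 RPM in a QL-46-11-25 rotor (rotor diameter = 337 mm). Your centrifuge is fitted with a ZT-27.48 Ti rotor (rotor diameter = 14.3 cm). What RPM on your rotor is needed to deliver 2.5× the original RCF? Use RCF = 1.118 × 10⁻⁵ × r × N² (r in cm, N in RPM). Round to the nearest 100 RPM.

≈ 44800 RPM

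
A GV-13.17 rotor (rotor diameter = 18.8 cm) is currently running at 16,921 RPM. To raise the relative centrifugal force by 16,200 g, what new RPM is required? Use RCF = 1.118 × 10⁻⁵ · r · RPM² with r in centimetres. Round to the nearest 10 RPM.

N₂ ≈ 20990 RPM

r = 18.8 / 2 = 9.4 cm
Current RCF = 1.118 × 10⁻⁵ × 9.4 × (16921)² = 1.118 × 10⁻⁵ × 9.4 × 286,320,241 ≈ 30,090 × g
Target RCF = 30,090 + 16,200 = 46,290 × g
N² = 46,290 / (10.5092 × 10⁻⁵) = 440,471,206
N ≈ √440,471,206 ≈ 20,987.4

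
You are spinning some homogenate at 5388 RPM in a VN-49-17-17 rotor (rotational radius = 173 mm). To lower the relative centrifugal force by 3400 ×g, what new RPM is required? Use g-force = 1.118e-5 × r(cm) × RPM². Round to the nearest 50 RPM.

≈ 3400 RPM

r = 173 mm = 17.3 cm
Current RCF = 1.118 × 10⁻⁵ × 17.3 × (5388)² = 1.118 × 10⁻⁵ × 17.3 × 29,030,544 ≈ 5,614.9 × g
Target RCF = 5,614.9 − 3,400 = 2,214.9 × g
N² = 2,214.9 / (19.3414 × 10⁻⁵) = 11,451,601
N ≈ √11,451,601 ≈ 3,384.0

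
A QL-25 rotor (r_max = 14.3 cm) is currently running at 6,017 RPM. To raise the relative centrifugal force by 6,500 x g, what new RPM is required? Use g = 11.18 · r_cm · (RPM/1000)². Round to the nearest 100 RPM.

8800 RPM

Current RCF = 11.18 × 14.3 × (6.017)² = 11.18 × 14.3 × 36.204289 ≈ 5,788.1 × g
Target RCF = 5,788.1 + 6,500 = 12,288.1 × g
(N/1000)² = 12,288.1 / 159.874 = 76.86115
N = 1000 × √76.86115 ≈ 8,767.0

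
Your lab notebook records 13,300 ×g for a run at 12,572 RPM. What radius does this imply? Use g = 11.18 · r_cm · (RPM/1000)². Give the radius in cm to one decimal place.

≈ 7.5 cm

13300 = 11.18 × r × (12.572)²
r = 13300 / (11.18 × 158.055184) = 13300 / 1767.057 ≈ 7.527 cm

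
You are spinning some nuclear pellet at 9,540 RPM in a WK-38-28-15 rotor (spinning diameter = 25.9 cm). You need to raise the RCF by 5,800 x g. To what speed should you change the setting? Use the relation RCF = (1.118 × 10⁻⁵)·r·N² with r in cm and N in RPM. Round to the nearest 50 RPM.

r = 25.9 / 2 = 12.95 cm
Current RCF = 1.118 × 10⁻⁵ × 12.95 × (9540)² = 1.118 × 10⁻⁵ × 12.95 × 91,011,600 ≈ 13,176.8 × g
Target RCF = 13,176.8 + 5,800 = 18,976.8 × g
N² = 18,976.8 / (14.4781 × 10⁻⁵) = 131,072,447
N ≈ √131,072,447 ≈ 11,448.7

≈ 11450 RPM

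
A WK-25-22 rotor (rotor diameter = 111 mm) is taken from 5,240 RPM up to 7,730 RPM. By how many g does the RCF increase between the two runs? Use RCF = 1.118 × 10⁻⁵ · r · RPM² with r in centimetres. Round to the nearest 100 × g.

2000 g

r = 111 mm / 2 = 55.5 mm = 5.55 cm
RCF₁ = 1.118 × 10⁻⁵ × 5.55 × (5240)² = 1.118 × 10⁻⁵ × 5.55 × 27,457,600 ≈ 1,703.7 × g
RCF₂ = 1.118 × 10⁻⁵ × 5.55 × (7730)² = 1.118 × 10⁻⁵ × 5.55 × 59,752,900 ≈ 3,707.6 × g
Increase = 3,707.6 − 1,703.7 = 2,003.9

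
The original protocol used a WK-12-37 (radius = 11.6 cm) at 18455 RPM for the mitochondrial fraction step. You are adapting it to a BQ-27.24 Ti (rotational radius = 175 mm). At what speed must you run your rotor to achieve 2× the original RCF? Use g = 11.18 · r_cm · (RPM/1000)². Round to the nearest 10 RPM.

≈ 21250 RPM

RCF = 11.18 × r × (N/1000)²
RCF_original = 11.18 × 11.6 × (18.455)² = 11.18 × 11.6 × 340.587025 ≈ 44,170.1 × g
Target RCF = 2 × 44,170.1 ≈ 88,340.2 × g
Your rotor: r = 175 mm = 17.5 cm
88,340.2 = 11.18 × 17.5 × (N/1000)²
(N/1000)² = 88,340.2 / 195.65 = 451.5216
N = 1000 × √451.5216 ≈ 21,249.0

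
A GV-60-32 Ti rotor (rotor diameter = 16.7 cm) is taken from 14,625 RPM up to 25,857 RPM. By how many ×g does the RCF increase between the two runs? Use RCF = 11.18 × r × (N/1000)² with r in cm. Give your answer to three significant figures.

42400 ×g

r = 16.7 / 2 = 8.35 cm
RCF₁ = 11.18 × 8.35 × (14.625)² = 11.18 × 8.35 × 213.890625 ≈ 19,967.3 × g
RCF₂ = 11.18 × 8.35 × (25.857)² = 11.18 × 8.35 × 668.584449 ≈ 62,414.4 × g
Increase = 62,414.4 − 19,967.3 = 42,447.1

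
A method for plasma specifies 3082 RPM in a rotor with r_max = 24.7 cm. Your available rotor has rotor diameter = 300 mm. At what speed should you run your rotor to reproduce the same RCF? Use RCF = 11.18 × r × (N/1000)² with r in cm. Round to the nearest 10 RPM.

≈ 3950 RPM

RCF_original = 11.18 × 24.7 × (3.082)² = 11.18 × 24.7 × 9.498724 ≈ 2,623 × g
Your rotor: r = 300 mm / 2 = 150 mm = 15 cm
2,623 = 11.18 × 15 × (N/1000)²
(N/1000)² = 2,623 / 167.7 = 15.64103
N = 1000 × √15.64103 ≈ 3,954.9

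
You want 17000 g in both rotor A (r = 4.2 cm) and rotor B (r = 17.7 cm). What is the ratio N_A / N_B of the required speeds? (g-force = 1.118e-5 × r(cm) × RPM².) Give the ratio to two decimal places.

At fixed RCF, N ∝ 1/√r, so N_A/N_B = √(r_B/r_A) = √(17.7/4.2) = √4.214286 = 2.0529.

2.05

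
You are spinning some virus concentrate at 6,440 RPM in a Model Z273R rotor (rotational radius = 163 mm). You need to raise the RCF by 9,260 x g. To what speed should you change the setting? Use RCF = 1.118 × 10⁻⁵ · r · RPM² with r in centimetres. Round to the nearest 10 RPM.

9610 RPM

r = 163 mm = 16.3 cm
Current RCF = 1.118 × 10⁻⁵ × 16.3 × (6440)² = 1.118 × 10⁻⁵ × 16.3 × 41,473,600 ≈ 7,557.9 × g
Target RCF = 7,557.9 + 9,260 = 16,817.9 × g
N² = 16,817.9 / (18.2234 × 10⁻⁵) = 92,287,389
N ≈ √92,287,389 ≈ 9,606.6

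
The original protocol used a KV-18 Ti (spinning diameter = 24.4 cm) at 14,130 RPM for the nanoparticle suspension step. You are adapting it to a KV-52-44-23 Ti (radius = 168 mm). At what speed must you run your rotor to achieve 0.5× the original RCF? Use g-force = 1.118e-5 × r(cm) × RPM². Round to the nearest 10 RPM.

Original rotor: r = 24.4 / 2 = 12.2 cm
RCF_original = 1.118 × 10⁻⁵ × 12.2 × (14130)² = 1.118 × 10⁻⁵ × 12.2 × 199,656,900 ≈ 27,232.4 × g
Target RCF = 0.5 × 27,232.4 ≈ 13,616.2 × g
Your rotor: r = 168 mm = 16.8 cm
13,616.2 = 1.118 × 10⁻⁵ × 16.8 × N²
N² = 13,616.2 / (18.7824 × 10⁻⁵) = 72,494,463
N ≈ √72,494,463 ≈ 8,514.4

8510 RPM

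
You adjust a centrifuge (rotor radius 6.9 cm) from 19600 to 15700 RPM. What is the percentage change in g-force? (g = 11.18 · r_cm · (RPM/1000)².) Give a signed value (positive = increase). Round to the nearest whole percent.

RCF ∝ N², so the ratio is (15700/19600)² = (0.801020)² = 0.6416.
Change = 0.6416 − 1 = -0.3584 → -35.8%.

-36%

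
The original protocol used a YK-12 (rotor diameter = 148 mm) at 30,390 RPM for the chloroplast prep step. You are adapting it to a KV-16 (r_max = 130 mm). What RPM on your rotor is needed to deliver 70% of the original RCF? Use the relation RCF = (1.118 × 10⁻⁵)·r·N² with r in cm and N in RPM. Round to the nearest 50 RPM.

Original rotor: r = 148 mm / 2 = 74 mm = 7.4 cm
RCF = 1.118 × 10⁻⁵ × r × N²
RCF_original = 1.118 × 10⁻⁵ × 7.4 × (30390)² = 1.118 × 10⁻⁵ × 7.4 × 923,552,100 ≈ 76,407.3 × g
Target RCF = 0.7 × 76,407.3 ≈ 53,485.1 × g
Your rotor: r = 130 mm = 13.0 cm
53,485.1 = 1.118 × 10⁻⁵ × 13 × N²
N² = 53,485.1 / (14.534 × 10⁻⁵) = 367,999,862
N ≈ √367,999,862 ≈ 19,183.3

19200 RPM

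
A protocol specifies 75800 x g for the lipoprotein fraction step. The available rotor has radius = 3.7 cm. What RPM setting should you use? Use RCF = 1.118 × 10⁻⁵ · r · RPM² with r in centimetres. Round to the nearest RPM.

42807 RPM

RCF = 1.118 × 10⁻⁵ × r × N²
75,800 = 1.118 × 10⁻⁵ × 3.7 × N²
N² = 75,800 / (4.1366 × 10⁻⁵) = 1,832,422,763
N ≈ √1,832,422,763 ≈ 42,806.8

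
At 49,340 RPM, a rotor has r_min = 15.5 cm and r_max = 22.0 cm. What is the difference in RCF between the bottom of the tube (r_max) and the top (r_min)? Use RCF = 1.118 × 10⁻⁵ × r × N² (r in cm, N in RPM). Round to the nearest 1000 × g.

RCF_max = 1.118 × 10⁻⁵ × 22 × (49340)² = 1.118 × 10⁻⁵ × 22 × 2,434,435,600 ≈ 598,773.8 × g
RCF_min = 1.118 × 10⁻⁵ × 15.5 × (49340)² = 1.118 × 10⁻⁵ × 15.5 × 2,434,435,600 ≈ 421,863.3 × g
ΔRCF = 598,773.8 − 421,863.3 = 176,910.5

177000 g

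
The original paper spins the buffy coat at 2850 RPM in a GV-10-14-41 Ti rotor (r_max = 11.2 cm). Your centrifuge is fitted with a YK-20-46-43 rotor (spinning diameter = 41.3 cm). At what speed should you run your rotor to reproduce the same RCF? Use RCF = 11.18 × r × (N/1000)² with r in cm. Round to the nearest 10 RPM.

≈ 2100 RPM

RCF_original = 11.18 × 11.2 × (2.85)² = 11.18 × 11.2 × 8.1225 ≈ 1,017.1 × g
Your rotor: r = 41.3 / 2 = 20.65 cm
1,017.1 = 11.18 × 20.65 × (N/1000)²
(N/1000)² = 1,017.1 / 230.867 = 4.405567
N = 1000 × √4.405567 ≈ 2,098.9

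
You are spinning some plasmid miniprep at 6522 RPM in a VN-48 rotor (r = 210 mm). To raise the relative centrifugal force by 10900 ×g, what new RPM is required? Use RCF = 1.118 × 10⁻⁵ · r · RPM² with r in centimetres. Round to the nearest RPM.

≈ 9432 RPM

r = 210 mm = 21.0 cm
Current RCF = 1.118 × 10⁻⁵ × 21 × (6522)² = 1.118 × 10⁻⁵ × 21 × 42,536,484 ≈ 9,986.7 × g
Target RCF = 9,986.7 + 10,900 = 20,886.7 × g
N² = 20,886.7 / (23.478 × 10⁻⁵) = 88,962,859
N ≈ √88,962,859 ≈ 9,432.0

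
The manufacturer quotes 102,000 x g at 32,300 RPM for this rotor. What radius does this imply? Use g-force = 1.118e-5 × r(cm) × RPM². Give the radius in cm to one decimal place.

102000 = 1.118 × 10⁻⁵ × r × (32300)²
r = 102000 / (1.118 × 10⁻⁵ × 1,043,290,000) = 102000 / 11663.98 ≈ 8.745 cm

8.7 cm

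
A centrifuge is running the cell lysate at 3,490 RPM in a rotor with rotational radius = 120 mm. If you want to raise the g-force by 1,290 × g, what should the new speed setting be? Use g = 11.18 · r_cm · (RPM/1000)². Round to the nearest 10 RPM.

N₂ ≈ 4670 RPM

r = 120 mm = 12.0 cm
Current RCF = 11.18 × 12 × (3.49)² = 11.18 × 12 × 12.1801 ≈ 1,634.1 × g
Target RCF = 1,634.1 + 1,290 = 2,924.1 × g
(N/1000)² = 2,924.1 / 134.16 = 21.79562
N = 1000 × √21.79562 ≈ 4,668.6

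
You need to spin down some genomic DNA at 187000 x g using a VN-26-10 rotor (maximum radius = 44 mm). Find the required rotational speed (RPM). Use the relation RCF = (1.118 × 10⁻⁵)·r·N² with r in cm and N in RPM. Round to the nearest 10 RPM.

r = 44 mm = 4.4 cm
RCF = 1.118 × 10⁻⁵ × r × N²
187,000 = 1.118 × 10⁻⁵ × 4.4 × N²
N² = 187,000 / (4.9192 × 10⁻⁵) = 3,801,431,127
N ≈ √3,801,431,127 ≈ 61,655.7

≈ 61660 RPM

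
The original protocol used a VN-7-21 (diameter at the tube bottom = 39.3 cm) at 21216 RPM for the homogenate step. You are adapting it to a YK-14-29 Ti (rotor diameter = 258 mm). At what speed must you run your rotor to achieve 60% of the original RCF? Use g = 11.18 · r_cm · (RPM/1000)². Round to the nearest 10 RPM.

≈ 20280 RPM

Original rotor: r = 39.3 / 2 = 19.65 cm
RCF = 11.18 × r × (N/1000)²
RCF_original = 11.18 × 19.65 × (21.216)² = 11.18 × 19.65 × 450.118656 ≈ 98,885.2 × g
Target RCF = 0.6 × 98,885.2 ≈ 59,331.1 × g
Your rotor: r = 258 mm / 2 = 129 mm = 12.9 cm
59,331.1 = 11.18 × 12.9 × (N/1000)²
(N/1000)² = 59,331.1 / 144.222 = 411.3873
N = 1000 × √411.3873 ≈ 20,282.7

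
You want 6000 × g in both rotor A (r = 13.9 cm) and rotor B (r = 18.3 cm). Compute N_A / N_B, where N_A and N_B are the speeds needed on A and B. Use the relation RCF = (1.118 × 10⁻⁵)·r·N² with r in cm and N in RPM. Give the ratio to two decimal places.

At fixed RCF, N ∝ 1/√r, so N_A/N_B = √(r_B/r_A) = √(18.3/13.9) = √1.316547 = 1.1474.

1.15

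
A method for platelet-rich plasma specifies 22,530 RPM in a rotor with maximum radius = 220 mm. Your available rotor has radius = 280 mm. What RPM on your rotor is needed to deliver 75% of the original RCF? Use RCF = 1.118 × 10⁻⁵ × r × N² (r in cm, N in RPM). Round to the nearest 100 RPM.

Original rotor: r = 220 mm = 22.0 cm
RCF_original = 1.118 × 10⁻⁵ × 22 × (22530)² = 1.118 × 10⁻⁵ × 22 × 507,600,900 ≈ 124,849.5 × g
Target RCF = 0.75 × 124,849.5 ≈ 93,637.1 × g
Your rotor: r = 280 mm = 28.0 cm
93,637.1 = 1.118 × 10⁻⁵ × 28 × N²
N² = 93,637.1 / (31.304 × 10⁻⁵) = 299,121,837
N ≈ √299,121,837 ≈ 17,295.1

≈ 17300 RPM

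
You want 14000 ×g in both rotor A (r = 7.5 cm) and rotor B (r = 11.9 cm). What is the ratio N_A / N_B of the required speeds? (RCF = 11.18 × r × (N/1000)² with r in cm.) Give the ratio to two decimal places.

1.26

At fixed RCF, N ∝ 1/√r, so N_A/N_B = √(r_B/r_A) = √(11.9/7.5) = √1.586667 = 1.2596.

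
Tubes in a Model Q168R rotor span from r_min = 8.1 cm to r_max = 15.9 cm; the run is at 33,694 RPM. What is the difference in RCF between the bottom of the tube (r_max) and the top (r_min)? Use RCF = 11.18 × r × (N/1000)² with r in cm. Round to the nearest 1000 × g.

99000 ×g

ΔRCF = 11.18 × (r_max − r_min) × (N/1000)² = 11.18 × 7.8 × 1,135.285636 ≈ 99,001.4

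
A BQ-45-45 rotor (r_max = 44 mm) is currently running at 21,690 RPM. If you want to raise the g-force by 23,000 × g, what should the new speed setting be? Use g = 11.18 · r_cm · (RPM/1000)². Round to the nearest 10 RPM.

N₂ ≈ 30630 RPM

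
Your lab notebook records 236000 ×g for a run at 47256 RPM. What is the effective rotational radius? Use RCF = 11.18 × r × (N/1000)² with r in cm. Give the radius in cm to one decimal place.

≈ 9.5 cm

RCF = 11.18 × r × (N/1000)²
236000 = 11.18 × r × (47.256)²
r = 236000 / (11.18 × 2233.129536) = 236000 / 24966.39 ≈ 9.453 cm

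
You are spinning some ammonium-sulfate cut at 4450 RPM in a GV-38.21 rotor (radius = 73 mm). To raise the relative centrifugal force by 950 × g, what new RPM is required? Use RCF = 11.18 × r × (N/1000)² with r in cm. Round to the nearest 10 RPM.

r = 73 mm = 7.3 cm
Current RCF = 11.18 × 7.3 × (4.45)² = 11.18 × 7.3 × 19.8025 ≈ 1,616.2 × g
Target RCF = 1,616.2 + 950 = 2,566.2 × g
(N/1000)² = 2,566.2 / 81.614 = 31.44313
N = 1000 × √31.44313 ≈ 5,607.4

N₂ ≈ 5610 RPM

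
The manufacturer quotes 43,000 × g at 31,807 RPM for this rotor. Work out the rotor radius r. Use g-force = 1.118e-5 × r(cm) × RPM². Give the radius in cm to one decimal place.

3.8 cm

RCF = 1.118 × 10⁻⁵ × r × N²
43000 = 1.118 × 10⁻⁵ × r × (31807)²
r = 43000 / (1.118 × 10⁻⁵ × 1,011,685,249) = 43000 / 11310.64 ≈ 3.802 cm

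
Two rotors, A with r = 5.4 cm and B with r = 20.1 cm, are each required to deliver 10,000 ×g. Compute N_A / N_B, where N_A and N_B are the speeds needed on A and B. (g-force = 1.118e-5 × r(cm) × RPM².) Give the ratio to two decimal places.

1.93

At fixed RCF, N ∝ 1/√r, so N_A/N_B = √(r_B/r_A) = √(20.1/5.4) = √3.722222 = 1.9293.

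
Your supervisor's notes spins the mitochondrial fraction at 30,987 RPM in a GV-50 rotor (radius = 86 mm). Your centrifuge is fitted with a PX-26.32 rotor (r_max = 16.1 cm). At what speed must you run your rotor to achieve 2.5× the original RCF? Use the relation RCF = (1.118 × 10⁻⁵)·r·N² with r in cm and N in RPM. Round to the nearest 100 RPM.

Original rotor: r = 86 mm = 8.6 cm
RCF_original = 1.118 × 10⁻⁵ × 8.6 × (30987)² = 1.118 × 10⁻⁵ × 8.6 × 960,194,169 ≈ 92,320.7 × g
Target RCF = 2.5 × 92,320.7 ≈ 230,801.8 × g
230,801.8 = 1.118 × 10⁻⁵ × 16.1 × N²
N² = 230,801.8 / (17.9998 × 10⁻⁵) = 1,282,246,469
N ≈ √1,282,246,469 ≈ 35,808.5

35800 RPM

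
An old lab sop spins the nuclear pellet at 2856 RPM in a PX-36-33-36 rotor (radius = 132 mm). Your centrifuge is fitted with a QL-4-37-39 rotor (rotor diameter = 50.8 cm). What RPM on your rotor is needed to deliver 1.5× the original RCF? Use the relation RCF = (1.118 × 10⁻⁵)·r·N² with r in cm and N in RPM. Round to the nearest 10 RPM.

2520 RPM

Original rotor: r = 132 mm = 13.2 cm
RCF = 1.118 × 10⁻⁵ × r × N²
RCF_original = 1.118 × 10⁻⁵ × 13.2 × (2856)² = 1.118 × 10⁻⁵ × 13.2 × 8,156,736 ≈ 1,203.7 × g
Target RCF = 1.5 × 1,203.7 ≈ 1,805.6 × g
Your rotor: r = 50.8 / 2 = 25.4 cm
1,805.6 = 1.118 × 10⁻⁵ × 25.4 × N²
N² = 1,805.6 / (28.3972 × 10⁻⁵) = 6,358,373
N ≈ √6,358,373 ≈ 2,521.6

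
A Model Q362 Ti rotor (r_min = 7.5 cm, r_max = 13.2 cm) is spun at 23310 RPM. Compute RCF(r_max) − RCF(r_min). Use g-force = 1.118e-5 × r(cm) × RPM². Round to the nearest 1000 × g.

ΔRCF ≈ 35000 g

ΔRCF = 1.118 × 10⁻⁵ × (r_max − r_min) × N² = 1.118 × 10⁻⁵ × 5.7 × 543,356,100 ≈ 34,625.9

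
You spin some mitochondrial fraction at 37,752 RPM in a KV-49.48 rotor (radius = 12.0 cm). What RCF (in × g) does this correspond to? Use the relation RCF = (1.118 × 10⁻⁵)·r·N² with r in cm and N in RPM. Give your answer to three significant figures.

RCF = 1.118 × 10⁻⁵ × 12 × (37752)² = 1.118 × 10⁻⁵ × 12 × 1,425,213,504 ≈ 191,206.6 × g

≈ 191000 × g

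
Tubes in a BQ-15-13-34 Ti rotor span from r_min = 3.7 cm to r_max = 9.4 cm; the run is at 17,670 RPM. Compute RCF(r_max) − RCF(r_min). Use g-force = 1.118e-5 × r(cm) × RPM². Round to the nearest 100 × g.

19900 × g

RCF_max = 1.118 × 10⁻⁵ × 9.4 × (17670)² = 1.118 × 10⁻⁵ × 9.4 × 312,228,900 ≈ 32,812.8 × g
RCF_min = 1.118 × 10⁻⁵ × 3.7 × (17670)² = 1.118 × 10⁻⁵ × 3.7 × 312,228,900 ≈ 12,915.7 × g
ΔRCF = 32,812.8 − 12,915.7 = 19,897.1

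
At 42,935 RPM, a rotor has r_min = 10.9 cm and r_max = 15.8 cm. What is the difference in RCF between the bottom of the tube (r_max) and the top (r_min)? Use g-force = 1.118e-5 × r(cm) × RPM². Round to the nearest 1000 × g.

ΔRCF ≈ 101000 x g

ΔRCF = 1.118 × 10⁻⁵ × (r_max − r_min) × N² = 1.118 × 10⁻⁵ × 4.9 × 1,843,414,225 ≈ 100,985.9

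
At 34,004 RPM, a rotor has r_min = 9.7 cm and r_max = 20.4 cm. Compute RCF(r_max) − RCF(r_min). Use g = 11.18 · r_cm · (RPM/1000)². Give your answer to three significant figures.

ΔRCF ≈ 138000 g

RCF_max = 11.18 × 20.4 × (34.004)² = 11.18 × 20.4 × 1,156.272016 ≈ 263,713.3 × g
RCF_min = 11.18 × 9.7 × (34.004)² = 11.18 × 9.7 × 1,156.272016 ≈ 125,393.1 × g
ΔRCF = 263,713.3 − 125,393.1 = 138,320.2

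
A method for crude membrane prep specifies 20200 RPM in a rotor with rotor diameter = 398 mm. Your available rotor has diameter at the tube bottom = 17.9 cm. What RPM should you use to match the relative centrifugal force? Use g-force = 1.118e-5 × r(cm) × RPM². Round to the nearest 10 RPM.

30120 RPM

Original rotor: r = 398 mm / 2 = 199 mm = 19.9 cm
RCF_original = 1.118 × 10⁻⁵ × 19.9 × (20200)² = 1.118 × 10⁻⁵ × 19.9 × 408,040,000 ≈ 90,781.6 × g
Your rotor: r = 17.9 / 2 = 8.95 cm
90,781.6 = 1.118 × 10⁻⁵ × 8.95 × N²
N² = 90,781.6 / (10.0061 × 10⁻⁵) = 907,262,570
N ≈ √907,262,570 ≈ 30,120.8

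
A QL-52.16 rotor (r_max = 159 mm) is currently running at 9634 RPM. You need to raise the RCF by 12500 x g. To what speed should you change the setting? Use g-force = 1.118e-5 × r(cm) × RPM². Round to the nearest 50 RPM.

r = 159 mm = 15.9 cm
Current RCF = 1.118 × 10⁻⁵ × 15.9 × (9634)² = 1.118 × 10⁻⁵ × 15.9 × 92,813,956 ≈ 16,498.8 × g
Target RCF = 16,498.8 + 12,500 = 28,998.8 × g
N² = 28,998.8 / (17.7762 × 10⁻⁵) = 163,132,728
N ≈ √163,132,728 ≈ 12,772.3

≈ 12750 RPM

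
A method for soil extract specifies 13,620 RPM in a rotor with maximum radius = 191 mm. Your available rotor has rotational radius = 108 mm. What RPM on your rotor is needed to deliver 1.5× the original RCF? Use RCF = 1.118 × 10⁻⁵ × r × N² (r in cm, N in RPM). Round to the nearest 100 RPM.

Original rotor: r = 191 mm = 19.1 cm
RCF_original = 1.118 × 10⁻⁵ × 19.1 × (13620)² = 1.118 × 10⁻⁵ × 19.1 × 185,504,400 ≈ 39,612.2 × g
Target RCF = 1.5 × 39,612.2 ≈ 59,418.3 × g
Your rotor: r = 108 mm = 10.8 cm
59,418.3 = 1.118 × 10⁻⁵ × 10.8 × N²
N² = 59,418.3 / (12.0744 × 10⁻⁵) = 492,101,471
N ≈ √492,101,471 ≈ 22,183.4

≈ 22200 RPM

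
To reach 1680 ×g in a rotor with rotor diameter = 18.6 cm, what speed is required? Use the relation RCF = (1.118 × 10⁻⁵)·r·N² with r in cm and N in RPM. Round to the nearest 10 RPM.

4020 RPM

r = 18.6 / 2 = 9.3 cm
RCF = 1.118 × 10⁻⁵ × r × N²
1,680 = 1.118 × 10⁻⁵ × 9.3 × N²
N² = 1,680 / (10.3974 × 10⁻⁵) = 16,157,886
N ≈ √16,157,886 ≈ 4,019.7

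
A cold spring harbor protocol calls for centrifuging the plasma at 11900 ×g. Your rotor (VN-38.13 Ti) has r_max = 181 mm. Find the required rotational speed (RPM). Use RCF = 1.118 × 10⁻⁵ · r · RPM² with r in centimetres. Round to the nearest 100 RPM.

N ≈ 7700 RPM

r = 181 mm = 18.1 cm
RCF = 1.118 × 10⁻⁵ × r × N²
11,900 = 1.118 × 10⁻⁵ × 18.1 × N²
N² = 11,900 / (20.2358 × 10⁻⁵) = 58,806,669
N ≈ √58,806,669 ≈ 7,668.6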